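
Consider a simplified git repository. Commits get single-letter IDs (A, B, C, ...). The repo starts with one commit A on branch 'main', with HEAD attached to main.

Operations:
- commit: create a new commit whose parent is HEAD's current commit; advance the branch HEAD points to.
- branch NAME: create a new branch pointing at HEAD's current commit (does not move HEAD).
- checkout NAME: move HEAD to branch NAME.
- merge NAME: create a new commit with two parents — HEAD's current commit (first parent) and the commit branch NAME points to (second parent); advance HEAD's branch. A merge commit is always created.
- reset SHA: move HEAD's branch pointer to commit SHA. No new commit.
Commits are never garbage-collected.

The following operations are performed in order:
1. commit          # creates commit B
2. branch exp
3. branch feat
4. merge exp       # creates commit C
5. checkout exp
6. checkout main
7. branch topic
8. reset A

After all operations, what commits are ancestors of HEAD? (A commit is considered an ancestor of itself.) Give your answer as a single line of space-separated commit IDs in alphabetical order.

Answer: A

Derivation:
After op 1 (commit): HEAD=main@B [main=B]
After op 2 (branch): HEAD=main@B [exp=B main=B]
After op 3 (branch): HEAD=main@B [exp=B feat=B main=B]
After op 4 (merge): HEAD=main@C [exp=B feat=B main=C]
After op 5 (checkout): HEAD=exp@B [exp=B feat=B main=C]
After op 6 (checkout): HEAD=main@C [exp=B feat=B main=C]
After op 7 (branch): HEAD=main@C [exp=B feat=B main=C topic=C]
After op 8 (reset): HEAD=main@A [exp=B feat=B main=A topic=C]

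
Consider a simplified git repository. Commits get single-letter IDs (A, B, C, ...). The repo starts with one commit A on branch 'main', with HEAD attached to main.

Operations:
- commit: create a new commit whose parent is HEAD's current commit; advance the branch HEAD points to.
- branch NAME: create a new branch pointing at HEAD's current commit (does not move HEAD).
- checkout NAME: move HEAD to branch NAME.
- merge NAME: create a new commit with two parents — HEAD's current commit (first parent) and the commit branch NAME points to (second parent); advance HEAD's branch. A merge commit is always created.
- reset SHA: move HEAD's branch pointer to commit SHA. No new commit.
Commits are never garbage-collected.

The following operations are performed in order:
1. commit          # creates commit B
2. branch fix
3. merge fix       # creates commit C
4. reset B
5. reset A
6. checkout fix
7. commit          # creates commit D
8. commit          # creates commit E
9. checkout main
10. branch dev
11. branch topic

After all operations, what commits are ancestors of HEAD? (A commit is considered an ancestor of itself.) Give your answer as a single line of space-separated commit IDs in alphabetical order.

After op 1 (commit): HEAD=main@B [main=B]
After op 2 (branch): HEAD=main@B [fix=B main=B]
After op 3 (merge): HEAD=main@C [fix=B main=C]
After op 4 (reset): HEAD=main@B [fix=B main=B]
After op 5 (reset): HEAD=main@A [fix=B main=A]
After op 6 (checkout): HEAD=fix@B [fix=B main=A]
After op 7 (commit): HEAD=fix@D [fix=D main=A]
After op 8 (commit): HEAD=fix@E [fix=E main=A]
After op 9 (checkout): HEAD=main@A [fix=E main=A]
After op 10 (branch): HEAD=main@A [dev=A fix=E main=A]
After op 11 (branch): HEAD=main@A [dev=A fix=E main=A topic=A]

Answer: A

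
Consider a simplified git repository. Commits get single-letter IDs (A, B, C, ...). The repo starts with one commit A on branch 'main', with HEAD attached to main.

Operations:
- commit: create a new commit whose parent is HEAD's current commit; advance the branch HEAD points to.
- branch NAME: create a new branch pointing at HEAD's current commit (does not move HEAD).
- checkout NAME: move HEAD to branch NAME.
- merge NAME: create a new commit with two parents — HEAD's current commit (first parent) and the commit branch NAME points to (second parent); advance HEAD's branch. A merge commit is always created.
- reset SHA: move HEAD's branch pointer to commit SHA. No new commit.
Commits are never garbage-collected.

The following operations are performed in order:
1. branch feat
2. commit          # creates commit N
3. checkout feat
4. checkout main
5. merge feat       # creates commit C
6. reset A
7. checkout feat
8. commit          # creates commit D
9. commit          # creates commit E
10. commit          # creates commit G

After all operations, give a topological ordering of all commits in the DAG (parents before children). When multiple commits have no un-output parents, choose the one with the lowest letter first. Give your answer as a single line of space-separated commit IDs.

After op 1 (branch): HEAD=main@A [feat=A main=A]
After op 2 (commit): HEAD=main@N [feat=A main=N]
After op 3 (checkout): HEAD=feat@A [feat=A main=N]
After op 4 (checkout): HEAD=main@N [feat=A main=N]
After op 5 (merge): HEAD=main@C [feat=A main=C]
After op 6 (reset): HEAD=main@A [feat=A main=A]
After op 7 (checkout): HEAD=feat@A [feat=A main=A]
After op 8 (commit): HEAD=feat@D [feat=D main=A]
After op 9 (commit): HEAD=feat@E [feat=E main=A]
After op 10 (commit): HEAD=feat@G [feat=G main=A]
commit A: parents=[]
commit C: parents=['N', 'A']
commit D: parents=['A']
commit E: parents=['D']
commit G: parents=['E']
commit N: parents=['A']

Answer: A D E G N C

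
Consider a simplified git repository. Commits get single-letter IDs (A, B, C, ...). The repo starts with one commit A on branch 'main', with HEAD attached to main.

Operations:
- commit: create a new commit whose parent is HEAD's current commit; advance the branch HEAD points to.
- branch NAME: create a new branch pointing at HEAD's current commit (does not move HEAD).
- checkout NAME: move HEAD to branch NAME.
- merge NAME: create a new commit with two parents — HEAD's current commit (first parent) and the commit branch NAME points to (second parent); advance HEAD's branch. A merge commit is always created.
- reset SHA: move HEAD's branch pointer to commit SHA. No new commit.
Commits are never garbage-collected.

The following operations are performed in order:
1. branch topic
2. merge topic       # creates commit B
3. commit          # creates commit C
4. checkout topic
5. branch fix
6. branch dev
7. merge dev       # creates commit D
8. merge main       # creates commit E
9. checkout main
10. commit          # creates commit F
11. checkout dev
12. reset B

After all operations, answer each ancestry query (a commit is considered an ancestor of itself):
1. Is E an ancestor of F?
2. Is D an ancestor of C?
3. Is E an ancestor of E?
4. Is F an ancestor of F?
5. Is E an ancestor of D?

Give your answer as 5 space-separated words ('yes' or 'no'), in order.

After op 1 (branch): HEAD=main@A [main=A topic=A]
After op 2 (merge): HEAD=main@B [main=B topic=A]
After op 3 (commit): HEAD=main@C [main=C topic=A]
After op 4 (checkout): HEAD=topic@A [main=C topic=A]
After op 5 (branch): HEAD=topic@A [fix=A main=C topic=A]
After op 6 (branch): HEAD=topic@A [dev=A fix=A main=C topic=A]
After op 7 (merge): HEAD=topic@D [dev=A fix=A main=C topic=D]
After op 8 (merge): HEAD=topic@E [dev=A fix=A main=C topic=E]
After op 9 (checkout): HEAD=main@C [dev=A fix=A main=C topic=E]
After op 10 (commit): HEAD=main@F [dev=A fix=A main=F topic=E]
After op 11 (checkout): HEAD=dev@A [dev=A fix=A main=F topic=E]
After op 12 (reset): HEAD=dev@B [dev=B fix=A main=F topic=E]
ancestors(F) = {A,B,C,F}; E in? no
ancestors(C) = {A,B,C}; D in? no
ancestors(E) = {A,B,C,D,E}; E in? yes
ancestors(F) = {A,B,C,F}; F in? yes
ancestors(D) = {A,D}; E in? no

Answer: no no yes yes no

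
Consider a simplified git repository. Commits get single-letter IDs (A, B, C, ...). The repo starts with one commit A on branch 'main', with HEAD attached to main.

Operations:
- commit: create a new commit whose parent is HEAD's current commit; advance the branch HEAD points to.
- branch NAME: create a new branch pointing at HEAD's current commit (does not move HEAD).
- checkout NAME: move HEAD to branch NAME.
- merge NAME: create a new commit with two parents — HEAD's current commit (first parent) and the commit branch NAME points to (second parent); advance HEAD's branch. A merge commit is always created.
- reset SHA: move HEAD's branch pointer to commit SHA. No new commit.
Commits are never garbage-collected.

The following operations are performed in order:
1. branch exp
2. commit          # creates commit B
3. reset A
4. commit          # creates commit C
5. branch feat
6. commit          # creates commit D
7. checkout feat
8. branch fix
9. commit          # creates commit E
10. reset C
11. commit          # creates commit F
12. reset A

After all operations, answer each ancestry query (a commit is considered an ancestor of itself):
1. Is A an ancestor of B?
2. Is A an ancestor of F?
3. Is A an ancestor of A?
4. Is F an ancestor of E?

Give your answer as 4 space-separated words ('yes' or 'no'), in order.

After op 1 (branch): HEAD=main@A [exp=A main=A]
After op 2 (commit): HEAD=main@B [exp=A main=B]
After op 3 (reset): HEAD=main@A [exp=A main=A]
After op 4 (commit): HEAD=main@C [exp=A main=C]
After op 5 (branch): HEAD=main@C [exp=A feat=C main=C]
After op 6 (commit): HEAD=main@D [exp=A feat=C main=D]
After op 7 (checkout): HEAD=feat@C [exp=A feat=C main=D]
After op 8 (branch): HEAD=feat@C [exp=A feat=C fix=C main=D]
After op 9 (commit): HEAD=feat@E [exp=A feat=E fix=C main=D]
After op 10 (reset): HEAD=feat@C [exp=A feat=C fix=C main=D]
After op 11 (commit): HEAD=feat@F [exp=A feat=F fix=C main=D]
After op 12 (reset): HEAD=feat@A [exp=A feat=A fix=C main=D]
ancestors(B) = {A,B}; A in? yes
ancestors(F) = {A,C,F}; A in? yes
ancestors(A) = {A}; A in? yes
ancestors(E) = {A,C,E}; F in? no

Answer: yes yes yes no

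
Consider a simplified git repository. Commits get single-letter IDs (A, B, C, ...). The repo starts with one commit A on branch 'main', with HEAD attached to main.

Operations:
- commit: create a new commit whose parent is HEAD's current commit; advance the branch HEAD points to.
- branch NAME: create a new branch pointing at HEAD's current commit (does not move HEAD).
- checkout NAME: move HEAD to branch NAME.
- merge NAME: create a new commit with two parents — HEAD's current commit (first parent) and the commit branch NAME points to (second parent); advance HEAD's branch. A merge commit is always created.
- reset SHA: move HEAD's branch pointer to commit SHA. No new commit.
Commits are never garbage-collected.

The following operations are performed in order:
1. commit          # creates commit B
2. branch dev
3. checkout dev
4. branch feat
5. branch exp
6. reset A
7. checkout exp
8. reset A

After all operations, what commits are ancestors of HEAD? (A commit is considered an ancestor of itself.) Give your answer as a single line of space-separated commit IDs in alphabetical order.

After op 1 (commit): HEAD=main@B [main=B]
After op 2 (branch): HEAD=main@B [dev=B main=B]
After op 3 (checkout): HEAD=dev@B [dev=B main=B]
After op 4 (branch): HEAD=dev@B [dev=B feat=B main=B]
After op 5 (branch): HEAD=dev@B [dev=B exp=B feat=B main=B]
After op 6 (reset): HEAD=dev@A [dev=A exp=B feat=B main=B]
After op 7 (checkout): HEAD=exp@B [dev=A exp=B feat=B main=B]
After op 8 (reset): HEAD=exp@A [dev=A exp=A feat=B main=B]

Answer: A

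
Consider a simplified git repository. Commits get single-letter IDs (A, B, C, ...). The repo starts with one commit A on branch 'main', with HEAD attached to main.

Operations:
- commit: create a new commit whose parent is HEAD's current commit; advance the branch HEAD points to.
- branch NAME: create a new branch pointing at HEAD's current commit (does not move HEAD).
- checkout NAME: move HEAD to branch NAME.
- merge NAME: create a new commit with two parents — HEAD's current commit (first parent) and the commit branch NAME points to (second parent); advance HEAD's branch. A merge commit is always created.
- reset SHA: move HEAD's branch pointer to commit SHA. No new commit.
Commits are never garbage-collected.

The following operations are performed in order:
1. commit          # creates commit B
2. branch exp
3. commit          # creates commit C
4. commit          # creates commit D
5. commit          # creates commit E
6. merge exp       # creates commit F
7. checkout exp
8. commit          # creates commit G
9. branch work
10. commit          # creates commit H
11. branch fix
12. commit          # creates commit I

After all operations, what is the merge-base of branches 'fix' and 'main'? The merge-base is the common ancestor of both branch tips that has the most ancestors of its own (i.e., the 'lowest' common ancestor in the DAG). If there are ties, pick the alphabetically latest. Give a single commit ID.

After op 1 (commit): HEAD=main@B [main=B]
After op 2 (branch): HEAD=main@B [exp=B main=B]
After op 3 (commit): HEAD=main@C [exp=B main=C]
After op 4 (commit): HEAD=main@D [exp=B main=D]
After op 5 (commit): HEAD=main@E [exp=B main=E]
After op 6 (merge): HEAD=main@F [exp=B main=F]
After op 7 (checkout): HEAD=exp@B [exp=B main=F]
After op 8 (commit): HEAD=exp@G [exp=G main=F]
After op 9 (branch): HEAD=exp@G [exp=G main=F work=G]
After op 10 (commit): HEAD=exp@H [exp=H main=F work=G]
After op 11 (branch): HEAD=exp@H [exp=H fix=H main=F work=G]
After op 12 (commit): HEAD=exp@I [exp=I fix=H main=F work=G]
ancestors(fix=H): ['A', 'B', 'G', 'H']
ancestors(main=F): ['A', 'B', 'C', 'D', 'E', 'F']
common: ['A', 'B']

Answer: B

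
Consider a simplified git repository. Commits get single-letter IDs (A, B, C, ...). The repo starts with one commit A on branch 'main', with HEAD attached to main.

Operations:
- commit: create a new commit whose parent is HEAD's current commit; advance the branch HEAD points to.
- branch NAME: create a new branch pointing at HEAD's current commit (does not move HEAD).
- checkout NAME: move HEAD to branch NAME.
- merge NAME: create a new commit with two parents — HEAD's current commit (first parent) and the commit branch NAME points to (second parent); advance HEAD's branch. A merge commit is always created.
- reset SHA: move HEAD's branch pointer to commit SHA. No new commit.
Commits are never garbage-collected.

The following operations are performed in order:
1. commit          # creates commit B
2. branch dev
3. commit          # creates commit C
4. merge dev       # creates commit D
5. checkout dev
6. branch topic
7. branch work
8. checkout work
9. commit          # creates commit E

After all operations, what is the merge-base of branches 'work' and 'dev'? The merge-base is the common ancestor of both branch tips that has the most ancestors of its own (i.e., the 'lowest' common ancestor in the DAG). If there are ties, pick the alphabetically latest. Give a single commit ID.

After op 1 (commit): HEAD=main@B [main=B]
After op 2 (branch): HEAD=main@B [dev=B main=B]
After op 3 (commit): HEAD=main@C [dev=B main=C]
After op 4 (merge): HEAD=main@D [dev=B main=D]
After op 5 (checkout): HEAD=dev@B [dev=B main=D]
After op 6 (branch): HEAD=dev@B [dev=B main=D topic=B]
After op 7 (branch): HEAD=dev@B [dev=B main=D topic=B work=B]
After op 8 (checkout): HEAD=work@B [dev=B main=D topic=B work=B]
After op 9 (commit): HEAD=work@E [dev=B main=D topic=B work=E]
ancestors(work=E): ['A', 'B', 'E']
ancestors(dev=B): ['A', 'B']
common: ['A', 'B']

Answer: B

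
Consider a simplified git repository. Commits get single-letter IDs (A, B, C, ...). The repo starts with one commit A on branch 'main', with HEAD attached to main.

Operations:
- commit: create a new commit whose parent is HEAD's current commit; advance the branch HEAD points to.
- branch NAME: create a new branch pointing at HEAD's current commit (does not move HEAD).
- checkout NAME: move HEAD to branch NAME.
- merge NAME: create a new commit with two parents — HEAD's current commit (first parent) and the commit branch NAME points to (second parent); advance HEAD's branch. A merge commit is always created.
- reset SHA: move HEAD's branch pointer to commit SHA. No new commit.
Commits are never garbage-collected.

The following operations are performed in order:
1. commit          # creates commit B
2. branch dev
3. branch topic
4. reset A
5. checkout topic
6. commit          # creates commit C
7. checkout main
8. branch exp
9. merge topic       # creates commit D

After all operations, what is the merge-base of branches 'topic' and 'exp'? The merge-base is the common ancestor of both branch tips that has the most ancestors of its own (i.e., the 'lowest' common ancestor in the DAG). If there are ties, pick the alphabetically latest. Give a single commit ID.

After op 1 (commit): HEAD=main@B [main=B]
After op 2 (branch): HEAD=main@B [dev=B main=B]
After op 3 (branch): HEAD=main@B [dev=B main=B topic=B]
After op 4 (reset): HEAD=main@A [dev=B main=A topic=B]
After op 5 (checkout): HEAD=topic@B [dev=B main=A topic=B]
After op 6 (commit): HEAD=topic@C [dev=B main=A topic=C]
After op 7 (checkout): HEAD=main@A [dev=B main=A topic=C]
After op 8 (branch): HEAD=main@A [dev=B exp=A main=A topic=C]
After op 9 (merge): HEAD=main@D [dev=B exp=A main=D topic=C]
ancestors(topic=C): ['A', 'B', 'C']
ancestors(exp=A): ['A']
common: ['A']

Answer: A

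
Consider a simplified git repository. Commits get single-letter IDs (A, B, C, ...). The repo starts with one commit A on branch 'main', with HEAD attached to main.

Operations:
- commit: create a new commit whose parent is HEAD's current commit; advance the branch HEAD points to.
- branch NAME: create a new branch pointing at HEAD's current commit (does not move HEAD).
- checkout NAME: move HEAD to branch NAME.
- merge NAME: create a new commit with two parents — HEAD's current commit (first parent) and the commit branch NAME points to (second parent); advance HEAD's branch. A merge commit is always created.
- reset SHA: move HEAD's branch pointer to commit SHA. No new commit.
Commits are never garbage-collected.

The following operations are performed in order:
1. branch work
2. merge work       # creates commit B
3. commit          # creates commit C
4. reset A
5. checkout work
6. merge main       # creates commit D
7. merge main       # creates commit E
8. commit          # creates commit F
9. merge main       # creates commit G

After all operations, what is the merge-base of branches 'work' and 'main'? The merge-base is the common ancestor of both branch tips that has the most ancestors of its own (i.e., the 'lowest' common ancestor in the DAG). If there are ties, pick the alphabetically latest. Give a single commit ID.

Answer: A

Derivation:
After op 1 (branch): HEAD=main@A [main=A work=A]
After op 2 (merge): HEAD=main@B [main=B work=A]
After op 3 (commit): HEAD=main@C [main=C work=A]
After op 4 (reset): HEAD=main@A [main=A work=A]
After op 5 (checkout): HEAD=work@A [main=A work=A]
After op 6 (merge): HEAD=work@D [main=A work=D]
After op 7 (merge): HEAD=work@E [main=A work=E]
After op 8 (commit): HEAD=work@F [main=A work=F]
After op 9 (merge): HEAD=work@G [main=A work=G]
ancestors(work=G): ['A', 'D', 'E', 'F', 'G']
ancestors(main=A): ['A']
common: ['A']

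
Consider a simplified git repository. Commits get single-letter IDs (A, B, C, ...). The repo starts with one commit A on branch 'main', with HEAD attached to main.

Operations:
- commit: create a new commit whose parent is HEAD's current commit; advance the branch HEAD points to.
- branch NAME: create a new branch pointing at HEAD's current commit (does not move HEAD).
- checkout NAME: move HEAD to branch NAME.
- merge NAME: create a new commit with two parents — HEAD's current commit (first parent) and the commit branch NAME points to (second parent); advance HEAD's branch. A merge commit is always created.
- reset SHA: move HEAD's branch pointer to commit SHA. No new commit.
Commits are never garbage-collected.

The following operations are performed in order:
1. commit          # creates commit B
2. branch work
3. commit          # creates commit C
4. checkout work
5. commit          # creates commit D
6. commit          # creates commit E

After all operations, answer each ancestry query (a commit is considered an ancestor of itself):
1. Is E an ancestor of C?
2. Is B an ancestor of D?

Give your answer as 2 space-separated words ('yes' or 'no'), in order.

Answer: no yes

Derivation:
After op 1 (commit): HEAD=main@B [main=B]
After op 2 (branch): HEAD=main@B [main=B work=B]
After op 3 (commit): HEAD=main@C [main=C work=B]
After op 4 (checkout): HEAD=work@B [main=C work=B]
After op 5 (commit): HEAD=work@D [main=C work=D]
After op 6 (commit): HEAD=work@E [main=C work=E]
ancestors(C) = {A,B,C}; E in? no
ancestors(D) = {A,B,D}; B in? yes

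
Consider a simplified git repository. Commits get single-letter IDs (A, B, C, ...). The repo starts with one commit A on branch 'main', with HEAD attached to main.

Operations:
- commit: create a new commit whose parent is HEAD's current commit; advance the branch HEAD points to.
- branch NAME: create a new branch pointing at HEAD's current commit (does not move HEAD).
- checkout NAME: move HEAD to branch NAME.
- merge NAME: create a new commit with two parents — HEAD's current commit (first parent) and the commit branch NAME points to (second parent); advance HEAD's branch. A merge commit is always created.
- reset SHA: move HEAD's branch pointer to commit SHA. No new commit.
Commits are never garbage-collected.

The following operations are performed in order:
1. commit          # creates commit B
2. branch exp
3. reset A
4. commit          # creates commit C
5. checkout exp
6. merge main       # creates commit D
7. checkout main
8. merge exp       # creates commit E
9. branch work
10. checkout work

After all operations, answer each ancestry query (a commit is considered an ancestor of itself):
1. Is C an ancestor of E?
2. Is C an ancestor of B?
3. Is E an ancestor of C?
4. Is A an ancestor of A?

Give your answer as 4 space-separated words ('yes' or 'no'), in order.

Answer: yes no no yes

Derivation:
After op 1 (commit): HEAD=main@B [main=B]
After op 2 (branch): HEAD=main@B [exp=B main=B]
After op 3 (reset): HEAD=main@A [exp=B main=A]
After op 4 (commit): HEAD=main@C [exp=B main=C]
After op 5 (checkout): HEAD=exp@B [exp=B main=C]
After op 6 (merge): HEAD=exp@D [exp=D main=C]
After op 7 (checkout): HEAD=main@C [exp=D main=C]
After op 8 (merge): HEAD=main@E [exp=D main=E]
After op 9 (branch): HEAD=main@E [exp=D main=E work=E]
After op 10 (checkout): HEAD=work@E [exp=D main=E work=E]
ancestors(E) = {A,B,C,D,E}; C in? yes
ancestors(B) = {A,B}; C in? no
ancestors(C) = {A,C}; E in? no
ancestors(A) = {A}; A in? yes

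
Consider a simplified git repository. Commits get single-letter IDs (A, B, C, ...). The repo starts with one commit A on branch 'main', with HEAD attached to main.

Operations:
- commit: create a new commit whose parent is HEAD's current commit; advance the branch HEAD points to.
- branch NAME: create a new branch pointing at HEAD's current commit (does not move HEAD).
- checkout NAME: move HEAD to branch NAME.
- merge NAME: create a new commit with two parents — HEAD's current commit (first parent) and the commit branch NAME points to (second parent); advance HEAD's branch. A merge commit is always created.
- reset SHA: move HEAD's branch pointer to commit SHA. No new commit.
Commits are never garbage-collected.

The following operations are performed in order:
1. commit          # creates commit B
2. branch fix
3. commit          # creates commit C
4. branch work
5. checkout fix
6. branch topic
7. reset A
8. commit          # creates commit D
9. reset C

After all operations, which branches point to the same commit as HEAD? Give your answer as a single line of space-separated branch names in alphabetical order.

After op 1 (commit): HEAD=main@B [main=B]
After op 2 (branch): HEAD=main@B [fix=B main=B]
After op 3 (commit): HEAD=main@C [fix=B main=C]
After op 4 (branch): HEAD=main@C [fix=B main=C work=C]
After op 5 (checkout): HEAD=fix@B [fix=B main=C work=C]
After op 6 (branch): HEAD=fix@B [fix=B main=C topic=B work=C]
After op 7 (reset): HEAD=fix@A [fix=A main=C topic=B work=C]
After op 8 (commit): HEAD=fix@D [fix=D main=C topic=B work=C]
After op 9 (reset): HEAD=fix@C [fix=C main=C topic=B work=C]

Answer: fix main work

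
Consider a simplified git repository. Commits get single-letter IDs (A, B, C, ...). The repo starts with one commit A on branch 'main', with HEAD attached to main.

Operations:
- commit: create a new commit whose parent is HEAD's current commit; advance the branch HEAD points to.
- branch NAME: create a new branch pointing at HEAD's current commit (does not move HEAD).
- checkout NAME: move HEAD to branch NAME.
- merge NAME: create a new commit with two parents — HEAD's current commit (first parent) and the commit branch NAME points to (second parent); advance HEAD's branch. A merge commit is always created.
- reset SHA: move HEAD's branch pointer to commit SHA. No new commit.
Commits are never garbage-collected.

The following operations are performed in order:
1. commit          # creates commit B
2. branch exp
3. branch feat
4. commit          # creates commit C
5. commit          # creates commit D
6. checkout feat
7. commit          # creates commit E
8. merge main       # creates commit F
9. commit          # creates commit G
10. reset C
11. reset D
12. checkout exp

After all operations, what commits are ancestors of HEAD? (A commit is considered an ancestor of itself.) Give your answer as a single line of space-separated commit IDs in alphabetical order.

Answer: A B

Derivation:
After op 1 (commit): HEAD=main@B [main=B]
After op 2 (branch): HEAD=main@B [exp=B main=B]
After op 3 (branch): HEAD=main@B [exp=B feat=B main=B]
After op 4 (commit): HEAD=main@C [exp=B feat=B main=C]
After op 5 (commit): HEAD=main@D [exp=B feat=B main=D]
After op 6 (checkout): HEAD=feat@B [exp=B feat=B main=D]
After op 7 (commit): HEAD=feat@E [exp=B feat=E main=D]
After op 8 (merge): HEAD=feat@F [exp=B feat=F main=D]
After op 9 (commit): HEAD=feat@G [exp=B feat=G main=D]
After op 10 (reset): HEAD=feat@C [exp=B feat=C main=D]
After op 11 (reset): HEAD=feat@D [exp=B feat=D main=D]
After op 12 (checkout): HEAD=exp@B [exp=B feat=D main=D]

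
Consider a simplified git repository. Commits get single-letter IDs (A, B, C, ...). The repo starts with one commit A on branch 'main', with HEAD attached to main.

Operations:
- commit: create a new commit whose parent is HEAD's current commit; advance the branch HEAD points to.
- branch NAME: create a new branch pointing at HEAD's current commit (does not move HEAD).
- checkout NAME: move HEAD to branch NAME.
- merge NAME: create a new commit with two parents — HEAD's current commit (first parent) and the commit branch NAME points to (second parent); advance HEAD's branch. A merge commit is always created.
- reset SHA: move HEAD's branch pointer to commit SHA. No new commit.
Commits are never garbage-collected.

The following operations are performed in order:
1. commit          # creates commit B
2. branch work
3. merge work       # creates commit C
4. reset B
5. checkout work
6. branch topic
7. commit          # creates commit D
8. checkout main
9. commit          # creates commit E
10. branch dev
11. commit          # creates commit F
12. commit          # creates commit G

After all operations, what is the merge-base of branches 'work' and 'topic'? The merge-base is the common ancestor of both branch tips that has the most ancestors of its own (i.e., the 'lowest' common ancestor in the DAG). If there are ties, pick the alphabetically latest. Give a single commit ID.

After op 1 (commit): HEAD=main@B [main=B]
After op 2 (branch): HEAD=main@B [main=B work=B]
After op 3 (merge): HEAD=main@C [main=C work=B]
After op 4 (reset): HEAD=main@B [main=B work=B]
After op 5 (checkout): HEAD=work@B [main=B work=B]
After op 6 (branch): HEAD=work@B [main=B topic=B work=B]
After op 7 (commit): HEAD=work@D [main=B topic=B work=D]
After op 8 (checkout): HEAD=main@B [main=B topic=B work=D]
After op 9 (commit): HEAD=main@E [main=E topic=B work=D]
After op 10 (branch): HEAD=main@E [dev=E main=E topic=B work=D]
After op 11 (commit): HEAD=main@F [dev=E main=F topic=B work=D]
After op 12 (commit): HEAD=main@G [dev=E main=G topic=B work=D]
ancestors(work=D): ['A', 'B', 'D']
ancestors(topic=B): ['A', 'B']
common: ['A', 'B']

Answer: B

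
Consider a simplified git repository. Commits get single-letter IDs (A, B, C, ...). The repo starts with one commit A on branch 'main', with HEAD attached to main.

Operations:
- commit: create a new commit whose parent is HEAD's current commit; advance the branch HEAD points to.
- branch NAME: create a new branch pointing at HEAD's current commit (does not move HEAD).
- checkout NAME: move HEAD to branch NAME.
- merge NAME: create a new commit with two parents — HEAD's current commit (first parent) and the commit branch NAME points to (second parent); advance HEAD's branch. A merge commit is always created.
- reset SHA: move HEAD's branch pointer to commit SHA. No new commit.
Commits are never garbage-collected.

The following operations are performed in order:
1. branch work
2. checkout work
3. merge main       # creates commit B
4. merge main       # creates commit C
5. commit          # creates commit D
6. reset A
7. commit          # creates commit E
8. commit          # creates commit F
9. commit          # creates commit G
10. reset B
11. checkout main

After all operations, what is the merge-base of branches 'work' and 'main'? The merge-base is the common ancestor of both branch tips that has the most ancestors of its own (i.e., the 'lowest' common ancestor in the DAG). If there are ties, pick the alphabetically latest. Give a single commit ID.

After op 1 (branch): HEAD=main@A [main=A work=A]
After op 2 (checkout): HEAD=work@A [main=A work=A]
After op 3 (merge): HEAD=work@B [main=A work=B]
After op 4 (merge): HEAD=work@C [main=A work=C]
After op 5 (commit): HEAD=work@D [main=A work=D]
After op 6 (reset): HEAD=work@A [main=A work=A]
After op 7 (commit): HEAD=work@E [main=A work=E]
After op 8 (commit): HEAD=work@F [main=A work=F]
After op 9 (commit): HEAD=work@G [main=A work=G]
After op 10 (reset): HEAD=work@B [main=A work=B]
After op 11 (checkout): HEAD=main@A [main=A work=B]
ancestors(work=B): ['A', 'B']
ancestors(main=A): ['A']
common: ['A']

Answer: A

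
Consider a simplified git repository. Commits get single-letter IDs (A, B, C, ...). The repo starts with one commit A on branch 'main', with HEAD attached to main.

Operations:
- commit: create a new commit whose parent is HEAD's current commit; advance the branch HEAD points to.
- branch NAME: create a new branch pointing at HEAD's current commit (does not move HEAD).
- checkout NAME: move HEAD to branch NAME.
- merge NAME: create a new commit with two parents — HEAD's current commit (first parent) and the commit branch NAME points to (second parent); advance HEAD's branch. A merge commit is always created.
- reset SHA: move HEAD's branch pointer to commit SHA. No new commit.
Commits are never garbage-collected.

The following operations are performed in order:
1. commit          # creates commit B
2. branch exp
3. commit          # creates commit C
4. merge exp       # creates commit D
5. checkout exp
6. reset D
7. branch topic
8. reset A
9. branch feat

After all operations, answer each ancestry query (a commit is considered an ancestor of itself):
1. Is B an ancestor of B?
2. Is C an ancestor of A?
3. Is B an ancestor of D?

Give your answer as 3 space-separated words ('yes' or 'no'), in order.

Answer: yes no yes

Derivation:
After op 1 (commit): HEAD=main@B [main=B]
After op 2 (branch): HEAD=main@B [exp=B main=B]
After op 3 (commit): HEAD=main@C [exp=B main=C]
After op 4 (merge): HEAD=main@D [exp=B main=D]
After op 5 (checkout): HEAD=exp@B [exp=B main=D]
After op 6 (reset): HEAD=exp@D [exp=D main=D]
After op 7 (branch): HEAD=exp@D [exp=D main=D topic=D]
After op 8 (reset): HEAD=exp@A [exp=A main=D topic=D]
After op 9 (branch): HEAD=exp@A [exp=A feat=A main=D topic=D]
ancestors(B) = {A,B}; B in? yes
ancestors(A) = {A}; C in? no
ancestors(D) = {A,B,C,D}; B in? yes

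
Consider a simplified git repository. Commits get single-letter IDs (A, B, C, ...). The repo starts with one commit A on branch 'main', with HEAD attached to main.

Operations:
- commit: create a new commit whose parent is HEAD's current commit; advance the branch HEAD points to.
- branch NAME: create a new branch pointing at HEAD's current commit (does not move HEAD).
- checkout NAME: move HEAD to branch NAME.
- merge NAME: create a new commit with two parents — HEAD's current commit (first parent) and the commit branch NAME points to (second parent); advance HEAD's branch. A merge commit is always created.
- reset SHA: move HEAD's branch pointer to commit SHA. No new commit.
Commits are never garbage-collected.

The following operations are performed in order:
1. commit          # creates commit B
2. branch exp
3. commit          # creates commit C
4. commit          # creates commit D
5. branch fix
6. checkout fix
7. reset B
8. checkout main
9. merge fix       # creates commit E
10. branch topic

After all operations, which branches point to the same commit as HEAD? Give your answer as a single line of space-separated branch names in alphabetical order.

Answer: main topic

Derivation:
After op 1 (commit): HEAD=main@B [main=B]
After op 2 (branch): HEAD=main@B [exp=B main=B]
After op 3 (commit): HEAD=main@C [exp=B main=C]
After op 4 (commit): HEAD=main@D [exp=B main=D]
After op 5 (branch): HEAD=main@D [exp=B fix=D main=D]
After op 6 (checkout): HEAD=fix@D [exp=B fix=D main=D]
After op 7 (reset): HEAD=fix@B [exp=B fix=B main=D]
After op 8 (checkout): HEAD=main@D [exp=B fix=B main=D]
After op 9 (merge): HEAD=main@E [exp=B fix=B main=E]
After op 10 (branch): HEAD=main@E [exp=B fix=B main=E topic=E]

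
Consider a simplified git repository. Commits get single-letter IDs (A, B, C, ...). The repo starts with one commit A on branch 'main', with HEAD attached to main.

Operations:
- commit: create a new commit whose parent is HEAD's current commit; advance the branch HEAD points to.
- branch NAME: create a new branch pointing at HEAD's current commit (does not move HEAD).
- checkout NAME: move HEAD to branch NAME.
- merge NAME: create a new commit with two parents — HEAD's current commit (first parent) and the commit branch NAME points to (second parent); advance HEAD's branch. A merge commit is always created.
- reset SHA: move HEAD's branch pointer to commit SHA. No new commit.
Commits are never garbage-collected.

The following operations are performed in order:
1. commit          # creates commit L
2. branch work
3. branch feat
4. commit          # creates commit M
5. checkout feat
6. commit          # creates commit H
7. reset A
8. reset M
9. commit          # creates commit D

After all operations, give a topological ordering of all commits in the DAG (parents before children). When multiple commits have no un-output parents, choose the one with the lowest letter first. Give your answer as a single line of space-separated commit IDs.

Answer: A L H M D

Derivation:
After op 1 (commit): HEAD=main@L [main=L]
After op 2 (branch): HEAD=main@L [main=L work=L]
After op 3 (branch): HEAD=main@L [feat=L main=L work=L]
After op 4 (commit): HEAD=main@M [feat=L main=M work=L]
After op 5 (checkout): HEAD=feat@L [feat=L main=M work=L]
After op 6 (commit): HEAD=feat@H [feat=H main=M work=L]
After op 7 (reset): HEAD=feat@A [feat=A main=M work=L]
After op 8 (reset): HEAD=feat@M [feat=M main=M work=L]
After op 9 (commit): HEAD=feat@D [feat=D main=M work=L]
commit A: parents=[]
commit D: parents=['M']
commit H: parents=['L']
commit L: parents=['A']
commit M: parents=['L']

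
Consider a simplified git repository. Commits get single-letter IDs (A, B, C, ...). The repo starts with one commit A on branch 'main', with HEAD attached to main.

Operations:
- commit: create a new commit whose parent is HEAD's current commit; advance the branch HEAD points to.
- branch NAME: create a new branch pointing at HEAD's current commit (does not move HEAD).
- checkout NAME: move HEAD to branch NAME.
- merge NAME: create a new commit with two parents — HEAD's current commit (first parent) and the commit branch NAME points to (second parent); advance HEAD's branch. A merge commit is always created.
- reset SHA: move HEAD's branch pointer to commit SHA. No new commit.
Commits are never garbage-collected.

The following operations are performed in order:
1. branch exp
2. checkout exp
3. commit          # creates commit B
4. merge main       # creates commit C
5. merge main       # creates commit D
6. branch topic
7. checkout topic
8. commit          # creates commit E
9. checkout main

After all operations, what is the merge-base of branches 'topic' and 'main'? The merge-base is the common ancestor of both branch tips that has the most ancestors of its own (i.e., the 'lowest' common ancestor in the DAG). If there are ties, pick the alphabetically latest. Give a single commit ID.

After op 1 (branch): HEAD=main@A [exp=A main=A]
After op 2 (checkout): HEAD=exp@A [exp=A main=A]
After op 3 (commit): HEAD=exp@B [exp=B main=A]
After op 4 (merge): HEAD=exp@C [exp=C main=A]
After op 5 (merge): HEAD=exp@D [exp=D main=A]
After op 6 (branch): HEAD=exp@D [exp=D main=A topic=D]
After op 7 (checkout): HEAD=topic@D [exp=D main=A topic=D]
After op 8 (commit): HEAD=topic@E [exp=D main=A topic=E]
After op 9 (checkout): HEAD=main@A [exp=D main=A topic=E]
ancestors(topic=E): ['A', 'B', 'C', 'D', 'E']
ancestors(main=A): ['A']
common: ['A']

Answer: A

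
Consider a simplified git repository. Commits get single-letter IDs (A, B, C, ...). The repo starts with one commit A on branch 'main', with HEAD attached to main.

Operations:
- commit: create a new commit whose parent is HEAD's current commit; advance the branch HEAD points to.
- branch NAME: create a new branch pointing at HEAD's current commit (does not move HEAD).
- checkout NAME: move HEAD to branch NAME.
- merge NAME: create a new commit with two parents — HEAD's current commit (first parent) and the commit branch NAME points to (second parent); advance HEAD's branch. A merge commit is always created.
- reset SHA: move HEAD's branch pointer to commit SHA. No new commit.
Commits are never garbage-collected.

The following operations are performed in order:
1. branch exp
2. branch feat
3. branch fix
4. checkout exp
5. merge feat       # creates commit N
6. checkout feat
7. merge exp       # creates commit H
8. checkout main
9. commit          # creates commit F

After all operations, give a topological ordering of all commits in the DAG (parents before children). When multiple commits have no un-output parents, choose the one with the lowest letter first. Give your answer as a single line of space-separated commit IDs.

Answer: A F N H

Derivation:
After op 1 (branch): HEAD=main@A [exp=A main=A]
After op 2 (branch): HEAD=main@A [exp=A feat=A main=A]
After op 3 (branch): HEAD=main@A [exp=A feat=A fix=A main=A]
After op 4 (checkout): HEAD=exp@A [exp=A feat=A fix=A main=A]
After op 5 (merge): HEAD=exp@N [exp=N feat=A fix=A main=A]
After op 6 (checkout): HEAD=feat@A [exp=N feat=A fix=A main=A]
After op 7 (merge): HEAD=feat@H [exp=N feat=H fix=A main=A]
After op 8 (checkout): HEAD=main@A [exp=N feat=H fix=A main=A]
After op 9 (commit): HEAD=main@F [exp=N feat=H fix=A main=F]
commit A: parents=[]
commit F: parents=['A']
commit H: parents=['A', 'N']
commit N: parents=['A', 'A']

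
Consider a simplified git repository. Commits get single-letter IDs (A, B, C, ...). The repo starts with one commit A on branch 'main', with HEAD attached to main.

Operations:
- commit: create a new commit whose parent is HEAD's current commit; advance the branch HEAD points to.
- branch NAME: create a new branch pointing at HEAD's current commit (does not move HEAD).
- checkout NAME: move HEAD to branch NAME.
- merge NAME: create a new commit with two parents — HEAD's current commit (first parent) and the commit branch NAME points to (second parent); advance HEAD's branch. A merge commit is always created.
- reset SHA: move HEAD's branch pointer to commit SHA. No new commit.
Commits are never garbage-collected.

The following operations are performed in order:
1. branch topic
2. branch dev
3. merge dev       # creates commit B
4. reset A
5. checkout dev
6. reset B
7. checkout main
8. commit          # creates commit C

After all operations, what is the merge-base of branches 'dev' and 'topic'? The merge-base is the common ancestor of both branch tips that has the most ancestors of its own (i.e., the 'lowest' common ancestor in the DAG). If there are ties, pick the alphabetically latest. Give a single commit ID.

After op 1 (branch): HEAD=main@A [main=A topic=A]
After op 2 (branch): HEAD=main@A [dev=A main=A topic=A]
After op 3 (merge): HEAD=main@B [dev=A main=B topic=A]
After op 4 (reset): HEAD=main@A [dev=A main=A topic=A]
After op 5 (checkout): HEAD=dev@A [dev=A main=A topic=A]
After op 6 (reset): HEAD=dev@B [dev=B main=A topic=A]
After op 7 (checkout): HEAD=main@A [dev=B main=A topic=A]
After op 8 (commit): HEAD=main@C [dev=B main=C topic=A]
ancestors(dev=B): ['A', 'B']
ancestors(topic=A): ['A']
common: ['A']

Answer: A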